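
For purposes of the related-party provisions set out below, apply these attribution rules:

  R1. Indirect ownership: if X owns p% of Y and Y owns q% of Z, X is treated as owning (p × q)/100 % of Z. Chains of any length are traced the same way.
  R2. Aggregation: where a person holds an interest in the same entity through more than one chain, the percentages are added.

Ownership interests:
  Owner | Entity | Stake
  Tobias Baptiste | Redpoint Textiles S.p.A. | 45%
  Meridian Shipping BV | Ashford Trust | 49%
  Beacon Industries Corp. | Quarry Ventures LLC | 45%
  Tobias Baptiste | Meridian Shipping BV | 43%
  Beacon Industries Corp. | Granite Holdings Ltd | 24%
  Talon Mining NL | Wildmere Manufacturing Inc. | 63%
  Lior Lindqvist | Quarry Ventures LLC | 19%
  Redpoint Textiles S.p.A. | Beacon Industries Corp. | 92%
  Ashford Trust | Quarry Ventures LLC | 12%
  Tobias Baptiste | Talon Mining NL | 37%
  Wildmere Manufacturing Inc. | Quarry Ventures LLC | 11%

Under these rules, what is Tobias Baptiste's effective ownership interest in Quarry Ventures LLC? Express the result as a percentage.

23.7225%

Chain via Redpoint Textiles S.p.A. → Beacon Industries Corp. (R1): 45% × 92% × 45% = 18.63% of Quarry Ventures LLC.
Chain via Talon Mining NL → Wildmere Manufacturing Inc. (R1): 37% × 63% × 11% = 2.5641% of Quarry Ventures LLC.
Chain via Meridian Shipping BV → Ashford Trust (R1): 43% × 49% × 12% = 2.5284% of Quarry Ventures LLC.
Aggregating (R2): 18.63% + 2.5641% + 2.5284% = 23.7225%.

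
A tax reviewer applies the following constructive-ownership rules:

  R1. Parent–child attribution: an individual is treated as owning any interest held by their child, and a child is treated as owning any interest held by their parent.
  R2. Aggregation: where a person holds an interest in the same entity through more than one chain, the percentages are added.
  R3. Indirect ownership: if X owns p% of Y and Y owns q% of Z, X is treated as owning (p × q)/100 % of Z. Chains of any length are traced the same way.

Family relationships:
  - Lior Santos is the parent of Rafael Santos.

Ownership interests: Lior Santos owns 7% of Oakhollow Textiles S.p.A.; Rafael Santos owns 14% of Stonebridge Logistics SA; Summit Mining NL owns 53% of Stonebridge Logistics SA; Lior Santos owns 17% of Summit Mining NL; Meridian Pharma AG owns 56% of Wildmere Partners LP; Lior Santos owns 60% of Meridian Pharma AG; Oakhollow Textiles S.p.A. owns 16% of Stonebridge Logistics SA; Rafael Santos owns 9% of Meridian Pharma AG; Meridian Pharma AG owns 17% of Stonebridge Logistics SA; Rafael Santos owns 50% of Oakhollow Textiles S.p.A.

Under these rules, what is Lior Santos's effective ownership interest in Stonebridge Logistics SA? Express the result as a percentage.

By parent–child attribution (R1), Lior Santos is treated as also owning Rafael Santos's interest in Oakhollow Textiles S.p.A, giving 7% + 50% = 57%.
By parent–child attribution (R1), Lior Santos is treated as also owning Rafael Santos's interest in Meridian Pharma AG, giving 60% + 9% = 69%.
By parent–child attribution (R1), Lior Santos is treated as owning Rafael Santos's 14% interest in Stonebridge Logistics SA.
Chain via Summit Mining NL (R3): 17% × 53% = 9.01% of Stonebridge Logistics SA.
Chain via Oakhollow Textiles S.p.A. (R3): 57% × 16% = 9.12% of Stonebridge Logistics SA.
Chain via Meridian Pharma AG (R3): 69% × 17% = 11.73% of Stonebridge Logistics SA.
Direct interest in Stonebridge Logistics SA: 14%.
Aggregating (R2): 9.01% + 9.12% + 11.73% + 14% = 43.86%.

43.86%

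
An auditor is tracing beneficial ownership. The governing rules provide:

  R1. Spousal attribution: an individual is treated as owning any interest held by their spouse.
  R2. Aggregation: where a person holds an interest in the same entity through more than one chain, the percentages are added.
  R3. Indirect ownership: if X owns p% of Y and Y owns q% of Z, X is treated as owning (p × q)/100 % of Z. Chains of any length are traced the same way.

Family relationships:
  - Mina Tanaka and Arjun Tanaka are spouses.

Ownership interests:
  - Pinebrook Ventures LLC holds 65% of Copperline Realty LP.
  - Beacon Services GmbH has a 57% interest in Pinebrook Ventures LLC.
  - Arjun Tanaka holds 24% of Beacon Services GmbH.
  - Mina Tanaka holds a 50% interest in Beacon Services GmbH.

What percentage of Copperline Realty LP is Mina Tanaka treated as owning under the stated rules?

27.417%

By spousal attribution (R1), Mina Tanaka is treated as also owning Arjun Tanaka's interest in Beacon Services GmbH, giving 50% + 24% = 74%.
Chain via Beacon Services GmbH → Pinebrook Ventures LLC (R3): 74% × 57% × 65% = 27.417% of Copperline Realty LP.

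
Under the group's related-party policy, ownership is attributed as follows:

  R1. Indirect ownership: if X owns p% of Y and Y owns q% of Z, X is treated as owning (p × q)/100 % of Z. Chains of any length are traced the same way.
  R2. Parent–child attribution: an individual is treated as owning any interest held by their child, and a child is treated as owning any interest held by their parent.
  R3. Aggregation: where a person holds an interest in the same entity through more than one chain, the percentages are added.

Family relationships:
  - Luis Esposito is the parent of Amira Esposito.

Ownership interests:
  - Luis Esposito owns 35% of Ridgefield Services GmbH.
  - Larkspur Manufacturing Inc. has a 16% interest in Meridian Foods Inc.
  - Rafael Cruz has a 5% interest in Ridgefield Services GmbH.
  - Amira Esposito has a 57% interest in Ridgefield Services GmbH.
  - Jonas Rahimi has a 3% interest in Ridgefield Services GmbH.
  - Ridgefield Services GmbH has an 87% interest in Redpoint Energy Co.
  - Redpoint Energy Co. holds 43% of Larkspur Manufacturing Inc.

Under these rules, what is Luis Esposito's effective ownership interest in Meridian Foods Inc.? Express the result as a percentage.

5.506752%

By parent–child attribution (R2), Luis Esposito is treated as also owning Amira Esposito's interest in Ridgefield Services GmbH, giving 35% + 57% = 92%.
Chain via Ridgefield Services GmbH → Redpoint Energy Co. → Larkspur Manufacturing Inc. (R1): 92% × 87% × 43% × 16% = 5.506752% of Meridian Foods Inc.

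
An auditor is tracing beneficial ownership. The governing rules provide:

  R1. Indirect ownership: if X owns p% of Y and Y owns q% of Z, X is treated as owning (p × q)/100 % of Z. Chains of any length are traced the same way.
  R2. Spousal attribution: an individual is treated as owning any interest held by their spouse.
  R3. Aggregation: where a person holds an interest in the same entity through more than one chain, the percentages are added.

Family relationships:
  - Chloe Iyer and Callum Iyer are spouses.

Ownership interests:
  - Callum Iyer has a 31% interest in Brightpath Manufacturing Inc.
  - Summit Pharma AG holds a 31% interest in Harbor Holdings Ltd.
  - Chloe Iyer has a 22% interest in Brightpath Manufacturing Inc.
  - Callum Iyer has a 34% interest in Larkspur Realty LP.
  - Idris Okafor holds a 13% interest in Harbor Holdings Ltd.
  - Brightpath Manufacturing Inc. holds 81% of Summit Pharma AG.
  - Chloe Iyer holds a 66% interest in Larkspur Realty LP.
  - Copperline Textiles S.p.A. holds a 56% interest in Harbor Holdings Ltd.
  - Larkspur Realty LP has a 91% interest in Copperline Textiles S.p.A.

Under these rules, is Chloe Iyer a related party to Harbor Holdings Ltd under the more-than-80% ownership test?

No

By spousal attribution (R2), Chloe Iyer is treated as also owning Callum Iyer's interest in Brightpath Manufacturing Inc, giving 22% + 31% = 53%.
By spousal attribution (R2), Chloe Iyer is treated as also owning Callum Iyer's interest in Larkspur Realty LP, giving 66% + 34% = 100%.
Chain via Brightpath Manufacturing Inc. → Summit Pharma AG (R1): 53% × 81% × 31% = 13.3083% of Harbor Holdings Ltd.
Chain via Larkspur Realty LP → Copperline Textiles S.p.A. (R1): 100% × 91% × 56% = 50.96% of Harbor Holdings Ltd.
Aggregating (R3): 13.3083% + 50.96% = 64.2683%.
64.2683% does not exceed the 80% threshold, so Chloe is not a related party to Harbor Holdings Ltd.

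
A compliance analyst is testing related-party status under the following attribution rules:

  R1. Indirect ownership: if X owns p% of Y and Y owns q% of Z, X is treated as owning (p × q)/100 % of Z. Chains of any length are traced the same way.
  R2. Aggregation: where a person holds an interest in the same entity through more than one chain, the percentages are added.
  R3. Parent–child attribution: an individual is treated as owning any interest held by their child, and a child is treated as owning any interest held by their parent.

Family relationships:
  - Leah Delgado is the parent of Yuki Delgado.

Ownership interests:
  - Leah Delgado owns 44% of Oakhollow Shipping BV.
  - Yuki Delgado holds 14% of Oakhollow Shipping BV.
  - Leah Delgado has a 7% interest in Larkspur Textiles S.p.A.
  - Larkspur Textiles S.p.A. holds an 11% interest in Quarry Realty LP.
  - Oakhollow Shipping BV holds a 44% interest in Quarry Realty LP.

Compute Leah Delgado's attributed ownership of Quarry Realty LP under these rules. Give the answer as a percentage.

26.29%

By parent–child attribution (R3), Leah Delgado is treated as also owning Yuki Delgado's interest in Oakhollow Shipping BV, giving 44% + 14% = 58%.
Chain via Oakhollow Shipping BV (R1): 58% × 44% = 25.52% of Quarry Realty LP.
Chain via Larkspur Textiles S.p.A. (R1): 7% × 11% = 0.77% of Quarry Realty LP.
Aggregating (R2): 25.52% + 0.77% = 26.29%.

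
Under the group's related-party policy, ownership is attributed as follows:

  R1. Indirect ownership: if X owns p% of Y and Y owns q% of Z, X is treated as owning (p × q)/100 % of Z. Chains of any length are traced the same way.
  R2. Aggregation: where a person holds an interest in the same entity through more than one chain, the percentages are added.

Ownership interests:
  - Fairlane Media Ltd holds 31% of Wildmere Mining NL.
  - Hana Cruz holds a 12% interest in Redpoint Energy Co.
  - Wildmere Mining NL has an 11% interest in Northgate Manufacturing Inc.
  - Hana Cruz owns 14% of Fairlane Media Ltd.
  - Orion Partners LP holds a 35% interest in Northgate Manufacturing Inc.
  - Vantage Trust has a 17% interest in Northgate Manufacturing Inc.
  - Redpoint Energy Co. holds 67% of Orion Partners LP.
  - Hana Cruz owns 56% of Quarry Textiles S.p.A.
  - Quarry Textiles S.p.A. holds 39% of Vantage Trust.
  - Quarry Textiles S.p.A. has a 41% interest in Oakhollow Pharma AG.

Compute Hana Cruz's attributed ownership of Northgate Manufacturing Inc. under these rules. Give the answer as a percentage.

7.0042%

Chain via Redpoint Energy Co. → Orion Partners LP (R1): 12% × 67% × 35% = 2.814% of Northgate Manufacturing Inc.
Chain via Quarry Textiles S.p.A. → Vantage Trust (R1): 56% × 39% × 17% = 3.7128% of Northgate Manufacturing Inc.
Chain via Fairlane Media Ltd → Wildmere Mining NL (R1): 14% × 31% × 11% = 0.4774% of Northgate Manufacturing Inc.
Aggregating (R2): 2.814% + 3.7128% + 0.4774% = 7.0042%.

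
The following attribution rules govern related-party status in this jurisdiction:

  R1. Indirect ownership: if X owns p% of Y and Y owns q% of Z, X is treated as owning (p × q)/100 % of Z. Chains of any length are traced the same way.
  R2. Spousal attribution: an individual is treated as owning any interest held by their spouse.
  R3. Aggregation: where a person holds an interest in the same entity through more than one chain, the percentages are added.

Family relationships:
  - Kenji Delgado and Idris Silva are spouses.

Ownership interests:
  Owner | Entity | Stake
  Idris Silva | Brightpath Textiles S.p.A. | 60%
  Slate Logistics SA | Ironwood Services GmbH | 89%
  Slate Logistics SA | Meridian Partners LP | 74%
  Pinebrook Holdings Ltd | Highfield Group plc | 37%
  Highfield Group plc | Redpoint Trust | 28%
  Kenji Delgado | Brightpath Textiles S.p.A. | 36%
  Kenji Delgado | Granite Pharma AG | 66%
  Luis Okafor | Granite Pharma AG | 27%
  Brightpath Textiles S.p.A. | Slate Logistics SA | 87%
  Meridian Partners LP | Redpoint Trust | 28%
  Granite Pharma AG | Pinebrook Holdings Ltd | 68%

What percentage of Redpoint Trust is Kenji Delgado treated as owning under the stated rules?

21.954912%

By spousal attribution (R2), Kenji Delgado is treated as also owning Idris Silva's interest in Brightpath Textiles S.p.A, giving 36% + 60% = 96%.
Chain via Granite Pharma AG → Pinebrook Holdings Ltd → Highfield Group plc (R1): 66% × 68% × 37% × 28% = 4.649568% of Redpoint Trust.
Chain via Brightpath Textiles S.p.A. → Slate Logistics SA → Meridian Partners LP (R1): 96% × 87% × 74% × 28% = 17.305344% of Redpoint Trust.
Aggregating (R3): 4.649568% + 17.305344% = 21.954912%.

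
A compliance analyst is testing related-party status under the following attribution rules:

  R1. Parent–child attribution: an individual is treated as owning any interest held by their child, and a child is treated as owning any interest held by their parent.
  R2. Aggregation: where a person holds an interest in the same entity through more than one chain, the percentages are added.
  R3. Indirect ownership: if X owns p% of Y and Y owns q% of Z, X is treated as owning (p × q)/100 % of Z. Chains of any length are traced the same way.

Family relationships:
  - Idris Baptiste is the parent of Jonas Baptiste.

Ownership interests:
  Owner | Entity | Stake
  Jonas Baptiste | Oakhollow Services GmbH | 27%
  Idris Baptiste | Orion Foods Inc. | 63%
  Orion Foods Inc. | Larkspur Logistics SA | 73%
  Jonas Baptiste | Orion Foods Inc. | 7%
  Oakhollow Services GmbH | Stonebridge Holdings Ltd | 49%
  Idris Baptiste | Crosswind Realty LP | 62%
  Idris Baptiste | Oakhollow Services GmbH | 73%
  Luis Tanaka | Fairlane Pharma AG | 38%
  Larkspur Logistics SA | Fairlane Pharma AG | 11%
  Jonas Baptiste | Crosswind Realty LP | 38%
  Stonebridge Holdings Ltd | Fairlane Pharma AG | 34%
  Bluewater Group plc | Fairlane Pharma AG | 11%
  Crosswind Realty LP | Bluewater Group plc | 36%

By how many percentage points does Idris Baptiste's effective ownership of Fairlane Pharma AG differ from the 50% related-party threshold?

23.759

By parent–child attribution (R1), Idris Baptiste is treated as also owning Jonas Baptiste's interest in Oakhollow Services GmbH, giving 73% + 27% = 100%.
By parent–child attribution (R1), Idris Baptiste is treated as also owning Jonas Baptiste's interest in Orion Foods Inc, giving 63% + 7% = 70%.
By parent–child attribution (R1), Idris Baptiste is treated as also owning Jonas Baptiste's interest in Crosswind Realty LP, giving 62% + 38% = 100%.
Chain via Oakhollow Services GmbH → Stonebridge Holdings Ltd (R3): 100% × 49% × 34% = 16.66% of Fairlane Pharma AG.
Chain via Orion Foods Inc. → Larkspur Logistics SA (R3): 70% × 73% × 11% = 5.621% of Fairlane Pharma AG.
Chain via Crosswind Realty LP → Bluewater Group plc (R3): 100% × 36% × 11% = 3.96% of Fairlane Pharma AG.
Aggregating (R2): 16.66% + 5.621% + 3.96% = 26.241%.
26.241% falls short of the 50% threshold by 23.759 percentage points.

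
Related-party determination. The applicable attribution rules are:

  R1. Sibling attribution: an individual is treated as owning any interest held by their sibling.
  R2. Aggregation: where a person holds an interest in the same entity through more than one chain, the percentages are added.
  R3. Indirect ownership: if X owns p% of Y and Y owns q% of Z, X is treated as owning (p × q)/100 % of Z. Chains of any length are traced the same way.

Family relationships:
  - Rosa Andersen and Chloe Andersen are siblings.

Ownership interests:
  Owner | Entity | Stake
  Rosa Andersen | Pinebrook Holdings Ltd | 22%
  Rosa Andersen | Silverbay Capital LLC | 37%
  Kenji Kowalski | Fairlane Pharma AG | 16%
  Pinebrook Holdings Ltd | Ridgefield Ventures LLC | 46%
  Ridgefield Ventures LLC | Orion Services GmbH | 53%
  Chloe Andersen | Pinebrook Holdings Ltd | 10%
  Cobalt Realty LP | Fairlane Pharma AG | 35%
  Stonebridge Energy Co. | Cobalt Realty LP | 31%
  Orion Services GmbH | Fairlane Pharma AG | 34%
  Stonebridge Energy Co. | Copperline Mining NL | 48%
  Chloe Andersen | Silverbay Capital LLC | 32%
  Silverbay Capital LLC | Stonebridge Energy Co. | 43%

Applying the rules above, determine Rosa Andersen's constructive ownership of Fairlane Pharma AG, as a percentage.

By sibling attribution (R1), Rosa Andersen is treated as also owning Chloe Andersen's interest in Pinebrook Holdings Ltd, giving 22% + 10% = 32%.
By sibling attribution (R1), Rosa Andersen is treated as also owning Chloe Andersen's interest in Silverbay Capital LLC, giving 37% + 32% = 69%.
Chain via Pinebrook Holdings Ltd → Ridgefield Ventures LLC → Orion Services GmbH (R3): 32% × 46% × 53% × 34% = 2.652544% of Fairlane Pharma AG.
Chain via Silverbay Capital LLC → Stonebridge Energy Co. → Cobalt Realty LP (R3): 69% × 43% × 31% × 35% = 3.219195% of Fairlane Pharma AG.
Aggregating (R2): 2.652544% + 3.219195% = 5.871739%.

5.871739%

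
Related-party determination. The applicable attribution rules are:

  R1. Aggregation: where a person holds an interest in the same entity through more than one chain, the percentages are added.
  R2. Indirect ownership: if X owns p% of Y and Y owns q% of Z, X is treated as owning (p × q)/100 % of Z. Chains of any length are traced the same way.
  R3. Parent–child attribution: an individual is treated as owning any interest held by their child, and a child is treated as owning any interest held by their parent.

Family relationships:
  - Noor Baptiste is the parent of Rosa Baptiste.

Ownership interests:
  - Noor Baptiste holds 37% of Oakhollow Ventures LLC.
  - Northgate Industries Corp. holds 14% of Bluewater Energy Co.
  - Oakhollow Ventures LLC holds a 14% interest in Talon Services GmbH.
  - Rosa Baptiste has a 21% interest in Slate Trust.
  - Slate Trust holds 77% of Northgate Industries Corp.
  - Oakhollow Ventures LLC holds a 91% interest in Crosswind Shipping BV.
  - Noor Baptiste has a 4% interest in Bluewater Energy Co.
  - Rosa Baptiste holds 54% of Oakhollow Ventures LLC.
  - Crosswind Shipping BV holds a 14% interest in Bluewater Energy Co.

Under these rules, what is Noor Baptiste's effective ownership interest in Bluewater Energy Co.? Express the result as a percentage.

By parent–child attribution (R3), Noor Baptiste is treated as also owning Rosa Baptiste's interest in Oakhollow Ventures LLC, giving 37% + 54% = 91%.
By parent–child attribution (R3), Noor Baptiste is treated as owning Rosa Baptiste's 21% interest in Slate Trust.
Chain via Oakhollow Ventures LLC → Crosswind Shipping BV (R2): 91% × 91% × 14% = 11.5934% of Bluewater Energy Co.
Direct interest in Bluewater Energy Co: 4%.
Chain via Slate Trust → Northgate Industries Corp. (R2): 21% × 77% × 14% = 2.2638% of Bluewater Energy Co.
Aggregating (R1): 11.5934% + 4% + 2.2638% = 17.8572%.

17.8572%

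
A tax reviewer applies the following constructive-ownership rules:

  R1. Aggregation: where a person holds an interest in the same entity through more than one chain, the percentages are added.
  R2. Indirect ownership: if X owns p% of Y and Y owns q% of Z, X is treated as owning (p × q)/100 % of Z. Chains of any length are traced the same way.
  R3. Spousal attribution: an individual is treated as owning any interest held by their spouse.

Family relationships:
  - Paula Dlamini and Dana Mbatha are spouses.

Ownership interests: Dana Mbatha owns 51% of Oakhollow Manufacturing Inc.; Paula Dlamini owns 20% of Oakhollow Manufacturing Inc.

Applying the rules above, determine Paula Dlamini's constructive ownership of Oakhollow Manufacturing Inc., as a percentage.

By spousal attribution (R3), Paula Dlamini is treated as also owning Dana Mbatha's interest in Oakhollow Manufacturing Inc, giving 20% + 51% = 71%.
Direct interest in Oakhollow Manufacturing Inc: 71%.

71%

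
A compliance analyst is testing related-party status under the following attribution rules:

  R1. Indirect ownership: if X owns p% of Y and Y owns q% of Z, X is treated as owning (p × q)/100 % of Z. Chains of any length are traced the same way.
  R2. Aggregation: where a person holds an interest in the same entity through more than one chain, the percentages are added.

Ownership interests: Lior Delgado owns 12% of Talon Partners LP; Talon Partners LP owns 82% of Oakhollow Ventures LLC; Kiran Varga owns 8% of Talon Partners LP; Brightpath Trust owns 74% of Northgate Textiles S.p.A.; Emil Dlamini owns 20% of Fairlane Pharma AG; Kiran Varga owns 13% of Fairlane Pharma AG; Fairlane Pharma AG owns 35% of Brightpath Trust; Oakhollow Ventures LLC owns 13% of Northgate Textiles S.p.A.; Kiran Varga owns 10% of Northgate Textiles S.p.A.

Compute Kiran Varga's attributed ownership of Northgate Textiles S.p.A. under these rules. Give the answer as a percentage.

14.2198%

Chain via Fairlane Pharma AG → Brightpath Trust (R1): 13% × 35% × 74% = 3.367% of Northgate Textiles S.p.A.
Chain via Talon Partners LP → Oakhollow Ventures LLC (R1): 8% × 82% × 13% = 0.8528% of Northgate Textiles S.p.A.
Direct interest in Northgate Textiles S.p.A: 10%.
Aggregating (R2): 3.367% + 0.8528% + 10% = 14.2198%.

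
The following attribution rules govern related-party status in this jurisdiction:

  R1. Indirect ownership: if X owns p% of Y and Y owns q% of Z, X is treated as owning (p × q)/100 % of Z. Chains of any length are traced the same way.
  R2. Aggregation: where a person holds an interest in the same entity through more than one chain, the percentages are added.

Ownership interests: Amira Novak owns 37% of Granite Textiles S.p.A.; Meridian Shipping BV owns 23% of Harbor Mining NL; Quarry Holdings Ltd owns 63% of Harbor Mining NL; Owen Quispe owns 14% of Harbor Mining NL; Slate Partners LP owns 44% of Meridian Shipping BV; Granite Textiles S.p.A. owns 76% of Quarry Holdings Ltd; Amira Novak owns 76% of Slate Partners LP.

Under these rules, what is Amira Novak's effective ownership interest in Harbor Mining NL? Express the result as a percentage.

Chain via Slate Partners LP → Meridian Shipping BV (R1): 76% × 44% × 23% = 7.6912% of Harbor Mining NL.
Chain via Granite Textiles S.p.A. → Quarry Holdings Ltd (R1): 37% × 76% × 63% = 17.7156% of Harbor Mining NL.
Aggregating (R2): 7.6912% + 17.7156% = 25.4068%.

25.4068%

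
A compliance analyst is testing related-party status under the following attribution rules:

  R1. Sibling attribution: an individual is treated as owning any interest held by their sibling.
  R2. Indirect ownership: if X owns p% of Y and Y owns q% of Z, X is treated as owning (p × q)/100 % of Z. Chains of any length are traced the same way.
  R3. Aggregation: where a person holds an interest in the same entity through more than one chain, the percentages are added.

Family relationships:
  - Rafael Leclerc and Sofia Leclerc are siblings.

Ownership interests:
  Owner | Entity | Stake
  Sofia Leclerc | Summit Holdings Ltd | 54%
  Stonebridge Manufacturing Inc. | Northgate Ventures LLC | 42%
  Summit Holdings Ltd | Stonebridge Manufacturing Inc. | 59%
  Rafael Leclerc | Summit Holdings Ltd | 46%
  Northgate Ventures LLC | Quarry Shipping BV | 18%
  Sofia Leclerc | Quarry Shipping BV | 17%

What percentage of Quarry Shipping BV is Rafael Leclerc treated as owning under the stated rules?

21.4604%

By sibling attribution (R1), Rafael Leclerc is treated as also owning Sofia Leclerc's interest in Summit Holdings Ltd, giving 46% + 54% = 100%.
By sibling attribution (R1), Rafael Leclerc is treated as owning Sofia Leclerc's 17% interest in Quarry Shipping BV.
Chain via Summit Holdings Ltd → Stonebridge Manufacturing Inc. → Northgate Ventures LLC (R2): 100% × 59% × 42% × 18% = 4.4604% of Quarry Shipping BV.
Direct interest in Quarry Shipping BV: 17%.
Aggregating (R3): 4.4604% + 17% = 21.4604%.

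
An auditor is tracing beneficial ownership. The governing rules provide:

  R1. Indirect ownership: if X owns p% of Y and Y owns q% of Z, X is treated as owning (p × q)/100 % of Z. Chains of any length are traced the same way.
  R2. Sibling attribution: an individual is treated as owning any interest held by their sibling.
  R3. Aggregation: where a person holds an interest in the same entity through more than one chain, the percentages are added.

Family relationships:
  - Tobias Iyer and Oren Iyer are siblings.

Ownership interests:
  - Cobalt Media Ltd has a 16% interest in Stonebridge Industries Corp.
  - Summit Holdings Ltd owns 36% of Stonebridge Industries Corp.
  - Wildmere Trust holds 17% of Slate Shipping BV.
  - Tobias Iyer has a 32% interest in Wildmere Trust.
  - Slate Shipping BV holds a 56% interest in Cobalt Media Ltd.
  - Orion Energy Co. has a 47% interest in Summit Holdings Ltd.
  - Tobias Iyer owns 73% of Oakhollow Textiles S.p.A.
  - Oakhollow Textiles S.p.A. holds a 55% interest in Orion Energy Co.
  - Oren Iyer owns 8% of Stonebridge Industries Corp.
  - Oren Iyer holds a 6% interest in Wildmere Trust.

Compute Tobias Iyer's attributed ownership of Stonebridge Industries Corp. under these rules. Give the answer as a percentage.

By sibling attribution (R2), Tobias Iyer is treated as also owning Oren Iyer's interest in Wildmere Trust, giving 32% + 6% = 38%.
By sibling attribution (R2), Tobias Iyer is treated as owning Oren Iyer's 8% interest in Stonebridge Industries Corp.
Chain via Wildmere Trust → Slate Shipping BV → Cobalt Media Ltd (R1): 38% × 17% × 56% × 16% = 0.578816% of Stonebridge Industries Corp.
Chain via Oakhollow Textiles S.p.A. → Orion Energy Co. → Summit Holdings Ltd (R1): 73% × 55% × 47% × 36% = 6.79338% of Stonebridge Industries Corp.
Direct interest in Stonebridge Industries Corp: 8%.
Aggregating (R3): 0.578816% + 6.79338% + 8% = 15.372196%.

15.372196%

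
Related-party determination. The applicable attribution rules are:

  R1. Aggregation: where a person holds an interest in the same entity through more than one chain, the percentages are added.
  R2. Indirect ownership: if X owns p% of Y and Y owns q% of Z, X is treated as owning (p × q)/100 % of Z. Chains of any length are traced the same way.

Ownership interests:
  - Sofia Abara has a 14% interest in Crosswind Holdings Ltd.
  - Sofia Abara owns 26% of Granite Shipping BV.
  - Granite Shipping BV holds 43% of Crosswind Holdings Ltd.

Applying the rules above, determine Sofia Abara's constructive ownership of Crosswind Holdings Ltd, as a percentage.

25.18%

Chain via Granite Shipping BV (R2): 26% × 43% = 11.18% of Crosswind Holdings Ltd.
Direct interest in Crosswind Holdings Ltd: 14%.
Aggregating (R1): 11.18% + 14% = 25.18%.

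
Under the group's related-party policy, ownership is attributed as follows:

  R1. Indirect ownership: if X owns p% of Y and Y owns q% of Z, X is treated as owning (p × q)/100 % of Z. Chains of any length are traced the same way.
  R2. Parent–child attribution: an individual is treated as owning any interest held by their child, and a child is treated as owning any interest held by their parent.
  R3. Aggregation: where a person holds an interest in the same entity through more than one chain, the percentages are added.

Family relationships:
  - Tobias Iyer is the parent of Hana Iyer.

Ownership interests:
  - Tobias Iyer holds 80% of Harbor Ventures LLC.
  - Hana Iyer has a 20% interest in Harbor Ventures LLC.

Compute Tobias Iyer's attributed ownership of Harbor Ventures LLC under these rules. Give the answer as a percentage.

By parent–child attribution (R2), Tobias Iyer is treated as also owning Hana Iyer's interest in Harbor Ventures LLC, giving 80% + 20% = 100%.
Direct interest in Harbor Ventures LLC: 100%.

100%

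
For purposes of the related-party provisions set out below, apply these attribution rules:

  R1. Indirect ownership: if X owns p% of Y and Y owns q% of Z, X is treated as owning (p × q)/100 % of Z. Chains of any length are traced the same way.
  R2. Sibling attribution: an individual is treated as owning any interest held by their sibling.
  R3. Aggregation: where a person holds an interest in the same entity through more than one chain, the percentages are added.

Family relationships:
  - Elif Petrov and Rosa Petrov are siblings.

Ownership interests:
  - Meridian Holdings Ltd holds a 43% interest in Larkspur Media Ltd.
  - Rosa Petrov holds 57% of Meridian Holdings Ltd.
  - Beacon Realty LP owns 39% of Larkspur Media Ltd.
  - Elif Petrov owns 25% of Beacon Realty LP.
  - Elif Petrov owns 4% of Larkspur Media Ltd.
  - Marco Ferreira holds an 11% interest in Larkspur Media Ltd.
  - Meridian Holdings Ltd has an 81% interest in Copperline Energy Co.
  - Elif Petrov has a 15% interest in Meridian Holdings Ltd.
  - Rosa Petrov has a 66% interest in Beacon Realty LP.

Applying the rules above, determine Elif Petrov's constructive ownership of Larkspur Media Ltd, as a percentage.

By sibling attribution (R2), Elif Petrov is treated as also owning Rosa Petrov's interest in Meridian Holdings Ltd, giving 15% + 57% = 72%.
By sibling attribution (R2), Elif Petrov is treated as also owning Rosa Petrov's interest in Beacon Realty LP, giving 25% + 66% = 91%.
Chain via Meridian Holdings Ltd (R1): 72% × 43% = 30.96% of Larkspur Media Ltd.
Chain via Beacon Realty LP (R1): 91% × 39% = 35.49% of Larkspur Media Ltd.
Direct interest in Larkspur Media Ltd: 4%.
Aggregating (R3): 30.96% + 35.49% + 4% = 70.45%.

70.45%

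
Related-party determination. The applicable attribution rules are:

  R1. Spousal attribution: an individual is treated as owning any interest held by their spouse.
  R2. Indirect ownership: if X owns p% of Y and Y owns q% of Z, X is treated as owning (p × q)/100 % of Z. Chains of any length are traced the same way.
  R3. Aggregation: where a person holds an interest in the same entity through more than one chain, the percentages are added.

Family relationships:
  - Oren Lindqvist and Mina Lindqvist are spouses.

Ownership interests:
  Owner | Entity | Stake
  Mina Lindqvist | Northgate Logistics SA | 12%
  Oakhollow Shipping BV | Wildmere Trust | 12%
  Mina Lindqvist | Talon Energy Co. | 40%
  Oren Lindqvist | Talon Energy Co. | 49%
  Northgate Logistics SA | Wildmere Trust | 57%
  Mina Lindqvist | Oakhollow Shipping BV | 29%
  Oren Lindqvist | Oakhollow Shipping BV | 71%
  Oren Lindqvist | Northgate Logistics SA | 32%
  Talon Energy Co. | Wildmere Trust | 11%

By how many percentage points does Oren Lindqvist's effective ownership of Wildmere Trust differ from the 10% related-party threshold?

36.87

By spousal attribution (R1), Oren Lindqvist is treated as also owning Mina Lindqvist's interest in Oakhollow Shipping BV, giving 71% + 29% = 100%.
By spousal attribution (R1), Oren Lindqvist is treated as also owning Mina Lindqvist's interest in Northgate Logistics SA, giving 32% + 12% = 44%.
By spousal attribution (R1), Oren Lindqvist is treated as also owning Mina Lindqvist's interest in Talon Energy Co, giving 49% + 40% = 89%.
Chain via Oakhollow Shipping BV (R2): 100% × 12% = 12% of Wildmere Trust.
Chain via Northgate Logistics SA (R2): 44% × 57% = 25.08% of Wildmere Trust.
Chain via Talon Energy Co. (R2): 89% × 11% = 9.79% of Wildmere Trust.
Aggregating (R3): 12% + 25.08% + 9.79% = 46.87%.
46.87% exceeds the 10% threshold by 36.87 percentage points.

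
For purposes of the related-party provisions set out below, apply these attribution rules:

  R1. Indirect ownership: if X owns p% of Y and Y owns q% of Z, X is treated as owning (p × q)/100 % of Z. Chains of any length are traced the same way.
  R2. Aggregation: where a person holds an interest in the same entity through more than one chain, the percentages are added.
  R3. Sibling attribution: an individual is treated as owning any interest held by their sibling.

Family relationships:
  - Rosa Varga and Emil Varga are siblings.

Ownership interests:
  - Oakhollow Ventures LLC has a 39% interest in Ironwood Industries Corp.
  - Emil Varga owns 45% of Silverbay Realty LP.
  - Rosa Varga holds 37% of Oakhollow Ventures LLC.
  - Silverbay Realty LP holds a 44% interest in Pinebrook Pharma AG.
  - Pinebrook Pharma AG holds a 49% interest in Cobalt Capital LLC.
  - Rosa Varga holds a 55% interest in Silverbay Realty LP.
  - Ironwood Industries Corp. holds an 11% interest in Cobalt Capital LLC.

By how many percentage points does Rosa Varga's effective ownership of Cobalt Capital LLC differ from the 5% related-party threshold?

18.1473

By sibling attribution (R3), Rosa Varga is treated as also owning Emil Varga's interest in Silverbay Realty LP, giving 55% + 45% = 100%.
Chain via Oakhollow Ventures LLC → Ironwood Industries Corp. (R1): 37% × 39% × 11% = 1.5873% of Cobalt Capital LLC.
Chain via Silverbay Realty LP → Pinebrook Pharma AG (R1): 100% × 44% × 49% = 21.56% of Cobalt Capital LLC.
Aggregating (R2): 1.5873% + 21.56% = 23.1473%.
23.1473% exceeds the 5% threshold by 18.1473 percentage points.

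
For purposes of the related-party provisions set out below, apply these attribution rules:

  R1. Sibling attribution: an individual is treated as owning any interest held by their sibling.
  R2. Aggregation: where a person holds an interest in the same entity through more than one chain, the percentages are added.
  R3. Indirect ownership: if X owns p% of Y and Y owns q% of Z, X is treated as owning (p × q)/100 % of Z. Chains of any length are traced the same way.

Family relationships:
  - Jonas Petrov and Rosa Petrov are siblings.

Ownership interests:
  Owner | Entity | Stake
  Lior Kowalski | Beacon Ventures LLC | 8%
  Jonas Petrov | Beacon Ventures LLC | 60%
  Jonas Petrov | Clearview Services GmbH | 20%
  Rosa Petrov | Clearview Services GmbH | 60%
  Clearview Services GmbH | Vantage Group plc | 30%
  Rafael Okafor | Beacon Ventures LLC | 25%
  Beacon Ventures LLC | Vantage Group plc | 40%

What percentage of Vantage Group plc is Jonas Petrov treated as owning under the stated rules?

48%

By sibling attribution (R1), Jonas Petrov is treated as also owning Rosa Petrov's interest in Clearview Services GmbH, giving 20% + 60% = 80%.
Chain via Clearview Services GmbH (R3): 80% × 30% = 24% of Vantage Group plc.
Chain via Beacon Ventures LLC (R3): 60% × 40% = 24% of Vantage Group plc.
Aggregating (R2): 24% + 24% = 48%.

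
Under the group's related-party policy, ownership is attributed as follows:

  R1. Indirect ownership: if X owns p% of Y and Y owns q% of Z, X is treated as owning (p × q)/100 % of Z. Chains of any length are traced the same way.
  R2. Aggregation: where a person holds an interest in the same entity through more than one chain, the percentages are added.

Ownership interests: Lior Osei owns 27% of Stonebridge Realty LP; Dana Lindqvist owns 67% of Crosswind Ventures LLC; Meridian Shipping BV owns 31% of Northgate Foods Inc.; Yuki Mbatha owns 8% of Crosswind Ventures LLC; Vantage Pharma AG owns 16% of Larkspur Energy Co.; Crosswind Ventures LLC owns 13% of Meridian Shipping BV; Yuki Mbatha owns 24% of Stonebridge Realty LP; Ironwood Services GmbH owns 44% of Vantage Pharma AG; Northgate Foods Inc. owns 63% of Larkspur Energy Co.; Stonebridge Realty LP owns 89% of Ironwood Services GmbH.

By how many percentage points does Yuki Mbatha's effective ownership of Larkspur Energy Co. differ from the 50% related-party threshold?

48.293144

Chain via Stonebridge Realty LP → Ironwood Services GmbH → Vantage Pharma AG (R1): 24% × 89% × 44% × 16% = 1.503744% of Larkspur Energy Co.
Chain via Crosswind Ventures LLC → Meridian Shipping BV → Northgate Foods Inc. (R1): 8% × 13% × 31% × 63% = 0.203112% of Larkspur Energy Co.
Aggregating (R2): 1.503744% + 0.203112% = 1.706856%.
1.706856% falls short of the 50% threshold by 48.293144 percentage points.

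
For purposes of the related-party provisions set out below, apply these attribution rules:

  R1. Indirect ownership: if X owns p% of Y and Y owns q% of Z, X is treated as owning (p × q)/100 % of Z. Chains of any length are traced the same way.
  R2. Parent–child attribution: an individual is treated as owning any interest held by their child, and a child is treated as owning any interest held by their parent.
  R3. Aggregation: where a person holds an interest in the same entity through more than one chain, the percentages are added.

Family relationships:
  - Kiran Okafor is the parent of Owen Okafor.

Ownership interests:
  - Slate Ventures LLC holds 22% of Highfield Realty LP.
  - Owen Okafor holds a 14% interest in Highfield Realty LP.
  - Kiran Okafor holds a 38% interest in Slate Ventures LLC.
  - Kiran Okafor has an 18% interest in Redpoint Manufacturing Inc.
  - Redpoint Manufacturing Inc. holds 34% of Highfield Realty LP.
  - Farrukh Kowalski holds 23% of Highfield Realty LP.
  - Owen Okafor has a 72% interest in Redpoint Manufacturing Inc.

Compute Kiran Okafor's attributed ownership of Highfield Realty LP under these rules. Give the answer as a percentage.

By parent–child attribution (R2), Kiran Okafor is treated as also owning Owen Okafor's interest in Redpoint Manufacturing Inc, giving 18% + 72% = 90%.
By parent–child attribution (R2), Kiran Okafor is treated as owning Owen Okafor's 14% interest in Highfield Realty LP.
Chain via Redpoint Manufacturing Inc. (R1): 90% × 34% = 30.6% of Highfield Realty LP.
Chain via Slate Ventures LLC (R1): 38% × 22% = 8.36% of Highfield Realty LP.
Direct interest in Highfield Realty LP: 14%.
Aggregating (R3): 30.6% + 8.36% + 14% = 52.96%.

52.96%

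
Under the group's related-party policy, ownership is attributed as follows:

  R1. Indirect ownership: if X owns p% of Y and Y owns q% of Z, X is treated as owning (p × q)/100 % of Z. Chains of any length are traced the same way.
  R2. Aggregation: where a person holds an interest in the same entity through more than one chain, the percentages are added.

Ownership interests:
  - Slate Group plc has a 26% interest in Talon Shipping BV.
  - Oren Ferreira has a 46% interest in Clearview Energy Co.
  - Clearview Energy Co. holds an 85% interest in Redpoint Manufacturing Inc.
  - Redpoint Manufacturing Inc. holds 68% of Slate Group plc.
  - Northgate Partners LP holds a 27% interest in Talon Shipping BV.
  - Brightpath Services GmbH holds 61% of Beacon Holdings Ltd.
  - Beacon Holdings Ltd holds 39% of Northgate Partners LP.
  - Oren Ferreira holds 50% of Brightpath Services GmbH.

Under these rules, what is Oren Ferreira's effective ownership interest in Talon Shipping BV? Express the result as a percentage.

10.12453%

Chain via Brightpath Services GmbH → Beacon Holdings Ltd → Northgate Partners LP (R1): 50% × 61% × 39% × 27% = 3.21165% of Talon Shipping BV.
Chain via Clearview Energy Co. → Redpoint Manufacturing Inc. → Slate Group plc (R1): 46% × 85% × 68% × 26% = 6.91288% of Talon Shipping BV.
Aggregating (R2): 3.21165% + 6.91288% = 10.12453%.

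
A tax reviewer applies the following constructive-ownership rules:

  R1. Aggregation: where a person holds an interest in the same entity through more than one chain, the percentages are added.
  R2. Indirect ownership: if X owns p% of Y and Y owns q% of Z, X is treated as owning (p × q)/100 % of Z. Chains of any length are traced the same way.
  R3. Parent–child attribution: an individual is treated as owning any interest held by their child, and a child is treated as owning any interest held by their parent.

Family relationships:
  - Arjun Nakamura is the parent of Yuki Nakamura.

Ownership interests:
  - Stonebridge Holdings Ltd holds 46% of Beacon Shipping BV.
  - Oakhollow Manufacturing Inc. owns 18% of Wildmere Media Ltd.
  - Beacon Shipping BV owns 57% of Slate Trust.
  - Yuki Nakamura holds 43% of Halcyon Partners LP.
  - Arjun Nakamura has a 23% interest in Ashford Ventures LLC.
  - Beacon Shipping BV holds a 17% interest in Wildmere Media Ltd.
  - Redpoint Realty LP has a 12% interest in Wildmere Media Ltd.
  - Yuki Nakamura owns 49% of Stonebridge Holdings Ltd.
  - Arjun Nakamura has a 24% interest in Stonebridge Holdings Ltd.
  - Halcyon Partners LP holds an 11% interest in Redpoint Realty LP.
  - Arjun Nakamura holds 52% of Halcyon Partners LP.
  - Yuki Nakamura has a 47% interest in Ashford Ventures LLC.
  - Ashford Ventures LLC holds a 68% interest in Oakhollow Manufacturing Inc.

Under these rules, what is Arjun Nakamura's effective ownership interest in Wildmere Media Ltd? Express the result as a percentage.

15.5306%

By parent–child attribution (R3), Arjun Nakamura is treated as also owning Yuki Nakamura's interest in Ashford Ventures LLC, giving 23% + 47% = 70%.
By parent–child attribution (R3), Arjun Nakamura is treated as also owning Yuki Nakamura's interest in Stonebridge Holdings Ltd, giving 24% + 49% = 73%.
By parent–child attribution (R3), Arjun Nakamura is treated as also owning Yuki Nakamura's interest in Halcyon Partners LP, giving 52% + 43% = 95%.
Chain via Ashford Ventures LLC → Oakhollow Manufacturing Inc. (R2): 70% × 68% × 18% = 8.568% of Wildmere Media Ltd.
Chain via Stonebridge Holdings Ltd → Beacon Shipping BV (R2): 73% × 46% × 17% = 5.7086% of Wildmere Media Ltd.
Chain via Halcyon Partners LP → Redpoint Realty LP (R2): 95% × 11% × 12% = 1.254% of Wildmere Media Ltd.
Aggregating (R1): 8.568% + 5.7086% + 1.254% = 15.5306%.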